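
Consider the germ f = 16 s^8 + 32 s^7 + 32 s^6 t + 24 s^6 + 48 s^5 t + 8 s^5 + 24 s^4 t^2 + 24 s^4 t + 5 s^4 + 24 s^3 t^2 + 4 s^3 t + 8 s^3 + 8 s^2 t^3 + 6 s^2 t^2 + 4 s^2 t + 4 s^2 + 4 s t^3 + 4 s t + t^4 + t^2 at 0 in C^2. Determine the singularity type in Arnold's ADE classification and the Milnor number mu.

Type A_3, Milnor number mu = 3.

The Hessian of f at 0 has rank 1. Corank 1: A-series; mu = 3 gives A_3.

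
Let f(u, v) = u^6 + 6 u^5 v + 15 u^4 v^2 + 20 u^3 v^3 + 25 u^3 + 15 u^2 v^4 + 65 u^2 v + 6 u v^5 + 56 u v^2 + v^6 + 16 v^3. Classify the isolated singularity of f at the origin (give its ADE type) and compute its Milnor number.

Type D7, Milnor number mu = 7.

The Hessian of f at 0 has rank 0. Corank 2; j^3 = (u + v)*(5*u + 4*v)^2 has shape L^2 M (L != M), so D-series; mu = 7 gives D_7.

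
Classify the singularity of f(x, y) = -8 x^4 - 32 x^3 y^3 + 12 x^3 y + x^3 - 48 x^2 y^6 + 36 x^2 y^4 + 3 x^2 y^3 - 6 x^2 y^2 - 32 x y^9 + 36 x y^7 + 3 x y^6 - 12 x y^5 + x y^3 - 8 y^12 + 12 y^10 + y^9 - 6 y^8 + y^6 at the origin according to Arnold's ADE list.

E_7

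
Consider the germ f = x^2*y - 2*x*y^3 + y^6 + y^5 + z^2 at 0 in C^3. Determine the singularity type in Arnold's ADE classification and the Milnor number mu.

The Hessian of f at 0 is [[0, 0, 0], [0, 0, 0], [0, 0, 2]] with rank 1, so corank 2. A Groebner basis of the Jacobian ideal J(f) in C{x,y,z} is {x^3, x^2*y + x^2/6 - x*y^2/6, -x*y + y^3, z}; counting standard monomials gives mu = 7. Corank 2; j^3 = x^2*y has shape L^2 M (L != M), so D-series; mu = 7 gives D_7.

Type D_7, Milnor number mu = 7.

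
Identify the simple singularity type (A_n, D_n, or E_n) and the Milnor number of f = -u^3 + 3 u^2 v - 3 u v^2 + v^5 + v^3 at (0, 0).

Type E_8, Milnor number mu = 8.

The Hessian of f at 0 has rank 0. Corank 2; j^3 = -(u - v)^3 is a perfect cube, so E-series; the 5-jet and mu = 8 give E_8.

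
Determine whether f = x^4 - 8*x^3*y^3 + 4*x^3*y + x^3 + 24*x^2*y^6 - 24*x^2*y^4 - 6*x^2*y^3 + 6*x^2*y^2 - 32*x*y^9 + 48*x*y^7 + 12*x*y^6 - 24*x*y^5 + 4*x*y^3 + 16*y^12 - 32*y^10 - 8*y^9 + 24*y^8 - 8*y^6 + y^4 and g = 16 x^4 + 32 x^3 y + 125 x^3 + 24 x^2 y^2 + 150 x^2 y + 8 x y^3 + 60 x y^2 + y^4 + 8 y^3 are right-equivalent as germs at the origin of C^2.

The Hessian of f at 0 has rank 0. Corank 2; j^3 = x^3 is a perfect cube, so E-series; the 4-jet and mu = 6 give E_6. The Hessian of g at 0 has rank 0. Corank 2; j^3 = (5*x + 2*y)^3 is a perfect cube, so E-series; the 4-jet and mu = 6 give E_6. Both have type E_6, hence right-equivalent.

Yes.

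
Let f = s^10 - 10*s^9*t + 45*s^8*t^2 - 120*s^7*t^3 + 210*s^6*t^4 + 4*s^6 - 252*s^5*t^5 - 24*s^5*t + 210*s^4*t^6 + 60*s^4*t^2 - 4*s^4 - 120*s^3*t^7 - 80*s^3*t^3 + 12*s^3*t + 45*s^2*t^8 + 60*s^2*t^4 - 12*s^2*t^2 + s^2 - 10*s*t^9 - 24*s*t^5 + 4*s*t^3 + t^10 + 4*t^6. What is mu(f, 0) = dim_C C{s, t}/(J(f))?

The Hessian of f at 0 has rank 1. Corank 1: A-series; mu = 9 gives A_9.

9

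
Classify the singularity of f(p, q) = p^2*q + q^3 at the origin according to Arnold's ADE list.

D4

The Hessian of f at 0 has rank 0. Corank 2; j^3 = q*(p^2 + q^2) splits into three distinct lines over C (the quadratic factor has nonzero discriminant), so D_4.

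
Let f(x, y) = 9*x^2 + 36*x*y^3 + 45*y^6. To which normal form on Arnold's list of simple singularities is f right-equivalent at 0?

A_5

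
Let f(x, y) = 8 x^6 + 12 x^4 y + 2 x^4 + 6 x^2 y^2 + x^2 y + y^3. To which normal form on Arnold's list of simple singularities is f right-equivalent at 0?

The Hessian of f at 0 has rank 0. Corank 2; j^3 = y*(x^2 + y^2) splits into three distinct lines over C (the quadratic factor has nonzero discriminant), so D_4.

D4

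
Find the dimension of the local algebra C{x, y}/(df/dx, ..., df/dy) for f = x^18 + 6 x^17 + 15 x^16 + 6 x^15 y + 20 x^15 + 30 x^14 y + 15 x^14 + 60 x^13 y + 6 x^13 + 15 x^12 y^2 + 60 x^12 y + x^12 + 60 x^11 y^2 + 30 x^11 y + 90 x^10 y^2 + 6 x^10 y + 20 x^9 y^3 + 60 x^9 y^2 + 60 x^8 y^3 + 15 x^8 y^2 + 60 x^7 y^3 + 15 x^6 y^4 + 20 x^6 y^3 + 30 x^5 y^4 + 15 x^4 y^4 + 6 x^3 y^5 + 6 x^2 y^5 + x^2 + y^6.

The Hessian of f at 0 is [[2, 0], [0, 0]] with rank 1, so corank 1. A Groebner basis of the Jacobian ideal J(f) in C{x,y} is {y^5, x}; counting standard monomials gives mu = 5. Corank 1: A-series; mu = 5 gives A_5.

5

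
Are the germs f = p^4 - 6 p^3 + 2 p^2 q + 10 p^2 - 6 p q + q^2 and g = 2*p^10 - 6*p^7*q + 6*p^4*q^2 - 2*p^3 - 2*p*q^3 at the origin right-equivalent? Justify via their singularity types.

The Hessian of f at 0 is [[20, -6], [-6, 2]] with rank 2, so corank 0. A Groebner basis of the Jacobian ideal J(f) in C{p,q} is {p, q}; counting standard monomials gives mu = 1. Corank 0: nondegenerate Morse point, so A_1. The Hessian of g at 0 is [[0, 0], [0, 0]] with rank 0, so corank 2. A Groebner basis of the Jacobian ideal J(g) in C{p,q} is {p^3, p*q^2, 3*p^2 + q^3}; counting standard monomials gives mu = 7. Corank 2; j^3 = -2*p^3 is a perfect cube, so E-series; the 4-jet and mu = 7 give E_7. f is A_1 but g is E_7, hence not right-equivalent.

No.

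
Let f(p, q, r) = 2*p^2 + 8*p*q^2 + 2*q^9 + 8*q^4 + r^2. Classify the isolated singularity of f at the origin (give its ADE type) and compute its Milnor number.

The Hessian of f at 0 has rank 2. Corank 1: A-series; mu = 8 gives A_8.

Type A8, Milnor number mu = 8.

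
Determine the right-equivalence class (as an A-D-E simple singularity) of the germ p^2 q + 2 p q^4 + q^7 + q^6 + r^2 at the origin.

D_{7}

The Hessian of f at 0 has rank 1. Corank 2; j^3 = p^2*q has shape L^2 M (L != M), so D-series; mu = 7 gives D_7.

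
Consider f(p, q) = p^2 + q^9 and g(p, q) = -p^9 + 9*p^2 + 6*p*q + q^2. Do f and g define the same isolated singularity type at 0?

Yes.

The Hessian of f at 0 is [[2, 0], [0, 0]] with rank 1, so corank 1. A Groebner basis of the Jacobian ideal J(f) in C{p,q} is {q^8, p}; counting standard monomials gives mu = 8. Corank 1: A-series; mu = 8 gives A_8. The Hessian of g at 0 is [[18, 6], [6, 2]] with rank 1, so corank 1. A Groebner basis of the Jacobian ideal J(g) in C{p,q} is {q^8, p + q/3}; counting standard monomials gives mu = 8. Corank 1: A-series; mu = 8 gives A_8. Both have type A_8, hence right-equivalent.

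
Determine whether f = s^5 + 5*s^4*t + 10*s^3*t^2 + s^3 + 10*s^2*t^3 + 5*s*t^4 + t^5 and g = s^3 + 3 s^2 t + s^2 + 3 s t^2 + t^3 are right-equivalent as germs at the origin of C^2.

No.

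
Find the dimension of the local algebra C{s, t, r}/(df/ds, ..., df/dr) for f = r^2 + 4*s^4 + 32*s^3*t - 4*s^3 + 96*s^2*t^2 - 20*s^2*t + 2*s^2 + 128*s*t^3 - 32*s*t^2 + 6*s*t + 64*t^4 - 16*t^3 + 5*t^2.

The Hessian of f at 0 has rank 3. Corank 0: nondegenerate Morse point, so A_1.

1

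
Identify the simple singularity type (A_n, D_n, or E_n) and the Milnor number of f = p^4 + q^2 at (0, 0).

The Hessian of f at 0 has rank 1. Corank 1: A-series; mu = 3 gives A_3.

Type A_{3}, Milnor number mu = 3.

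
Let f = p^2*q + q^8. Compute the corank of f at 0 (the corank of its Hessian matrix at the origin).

2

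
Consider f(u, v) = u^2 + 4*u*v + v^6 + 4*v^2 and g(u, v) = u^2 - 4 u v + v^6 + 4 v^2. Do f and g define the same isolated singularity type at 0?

Yes.

The Hessian of f at 0 has rank 1. Corank 1: A-series; mu = 5 gives A_5. The Hessian of g at 0 has rank 1. Corank 1: A-series; mu = 5 gives A_5. Both have type A_5, hence right-equivalent.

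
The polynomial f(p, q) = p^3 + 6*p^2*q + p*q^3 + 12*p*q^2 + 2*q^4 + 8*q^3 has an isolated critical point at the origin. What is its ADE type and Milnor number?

The Hessian of f at 0 is [[0, 0], [0, 0]] with rank 0, so corank 2. A Groebner basis of the Jacobian ideal J(f) in C{p,q} is {p^3 + 6*p^2*q + 48*p^2 + 192*p*q + 192*q^2, -6*p^2 + p*q^2 - 24*p*q - 24*q^2, 3*p^2 + 12*p*q + q^3 + 12*q^2}; counting standard monomials gives mu = 7. Corank 2; j^3 = (p + 2*q)^3 is a perfect cube, so E-series; the 4-jet and mu = 7 give E_7.

Type E_7, Milnor number mu = 7.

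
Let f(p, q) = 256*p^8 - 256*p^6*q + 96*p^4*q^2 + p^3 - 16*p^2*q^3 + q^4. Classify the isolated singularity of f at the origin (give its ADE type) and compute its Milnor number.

The Hessian of f at 0 has rank 0. Corank 2; j^3 = p^3 is a perfect cube, so E-series; the 4-jet and mu = 6 give E_6.

Type E_{6}, Milnor number mu = 6.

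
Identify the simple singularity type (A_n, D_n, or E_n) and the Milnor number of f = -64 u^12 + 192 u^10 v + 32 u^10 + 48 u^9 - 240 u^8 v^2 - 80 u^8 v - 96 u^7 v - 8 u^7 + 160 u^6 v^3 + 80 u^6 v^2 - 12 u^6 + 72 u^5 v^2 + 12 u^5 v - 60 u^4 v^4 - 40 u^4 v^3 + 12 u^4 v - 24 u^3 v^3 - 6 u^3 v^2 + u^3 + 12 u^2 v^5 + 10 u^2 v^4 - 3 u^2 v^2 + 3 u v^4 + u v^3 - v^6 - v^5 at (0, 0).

Type E_{7}, Milnor number mu = 7.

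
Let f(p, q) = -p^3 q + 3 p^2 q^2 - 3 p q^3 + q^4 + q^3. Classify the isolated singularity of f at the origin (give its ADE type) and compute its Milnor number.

Type E_{7}, Milnor number mu = 7.

The Hessian of f at 0 has rank 0. Corank 2; j^3 = q^3 is a perfect cube, so E-series; the 4-jet and mu = 7 give E_7.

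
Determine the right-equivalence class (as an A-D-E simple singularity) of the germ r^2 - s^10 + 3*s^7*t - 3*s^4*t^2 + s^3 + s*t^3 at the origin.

The Hessian of f at 0 is [[0, 0, 0], [0, 0, 0], [0, 0, 2]] with rank 1, so corank 2. A Groebner basis of the Jacobian ideal J(f) in C{s,t,r} is {s^3, s*t^2, 3*s^2 + t^3, r}; counting standard monomials gives mu = 7. Corank 2; j^3 = s^3 is a perfect cube, so E-series; the 4-jet and mu = 7 give E_7.

E_7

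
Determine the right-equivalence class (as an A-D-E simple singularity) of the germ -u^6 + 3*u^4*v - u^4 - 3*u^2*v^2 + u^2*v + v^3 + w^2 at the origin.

D4

The Hessian of f at 0 is [[0, 0, 0], [0, 0, 0], [0, 0, 2]] with rank 1, so corank 2. A Groebner basis of the Jacobian ideal J(f) in C{u,v,w} is {v^3, u^2 + 3*v^2, u*v, w}; counting standard monomials gives mu = 4. Corank 2; j^3 = v*(u^2 + v^2) splits into three distinct lines over C (the quadratic factor has nonzero discriminant), so D_4.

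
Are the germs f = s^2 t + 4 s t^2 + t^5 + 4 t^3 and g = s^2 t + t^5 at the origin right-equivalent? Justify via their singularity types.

Yes.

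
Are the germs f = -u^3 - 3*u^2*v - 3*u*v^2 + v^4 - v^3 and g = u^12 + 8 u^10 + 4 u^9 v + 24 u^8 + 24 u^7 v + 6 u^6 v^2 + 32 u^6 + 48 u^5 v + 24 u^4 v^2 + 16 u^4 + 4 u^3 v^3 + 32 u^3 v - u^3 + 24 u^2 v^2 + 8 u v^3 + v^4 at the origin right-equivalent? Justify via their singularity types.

Yes.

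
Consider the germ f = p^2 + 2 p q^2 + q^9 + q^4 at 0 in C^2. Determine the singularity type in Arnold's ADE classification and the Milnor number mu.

The Hessian of f at 0 has rank 1. Corank 1: A-series; mu = 8 gives A_8.

Type A_{8}, Milnor number mu = 8.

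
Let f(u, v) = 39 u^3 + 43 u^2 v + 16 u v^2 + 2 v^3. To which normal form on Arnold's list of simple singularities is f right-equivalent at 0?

D_4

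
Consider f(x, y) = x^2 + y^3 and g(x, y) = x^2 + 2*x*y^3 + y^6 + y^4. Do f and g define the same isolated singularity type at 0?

The Hessian of f at 0 has rank 1. Corank 1: A-series; mu = 2 gives A_2. The Hessian of g at 0 has rank 1. Corank 1: A-series; mu = 3 gives A_3. f is A_2 but g is A_3, hence not right-equivalent.

No.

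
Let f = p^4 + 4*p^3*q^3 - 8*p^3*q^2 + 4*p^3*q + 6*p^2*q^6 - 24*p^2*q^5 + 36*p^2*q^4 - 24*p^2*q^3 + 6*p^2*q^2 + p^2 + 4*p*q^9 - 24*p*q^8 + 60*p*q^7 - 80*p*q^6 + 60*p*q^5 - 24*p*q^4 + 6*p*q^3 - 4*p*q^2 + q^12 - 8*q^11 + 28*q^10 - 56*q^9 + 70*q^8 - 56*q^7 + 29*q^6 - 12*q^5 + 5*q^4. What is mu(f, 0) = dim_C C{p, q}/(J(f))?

3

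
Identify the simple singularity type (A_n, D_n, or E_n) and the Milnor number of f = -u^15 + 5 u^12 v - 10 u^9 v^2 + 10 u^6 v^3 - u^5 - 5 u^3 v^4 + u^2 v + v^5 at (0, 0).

The Hessian of f at 0 has rank 0. Corank 2; j^3 = u^2*v has shape L^2 M (L != M), so D-series; mu = 6 gives D_6.

Type D_6, Milnor number mu = 6.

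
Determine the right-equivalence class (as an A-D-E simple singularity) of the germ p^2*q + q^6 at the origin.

D_7

The Hessian of f at 0 has rank 0. Corank 2; j^3 = p^2*q has shape L^2 M (L != M), so D-series; mu = 7 gives D_7.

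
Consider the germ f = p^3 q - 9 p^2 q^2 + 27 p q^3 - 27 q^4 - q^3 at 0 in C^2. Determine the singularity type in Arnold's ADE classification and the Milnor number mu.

Type E_{7}, Milnor number mu = 7.

The Hessian of f at 0 has rank 0. Corank 2; j^3 = -q^3 is a perfect cube, so E-series; the 4-jet and mu = 7 give E_7.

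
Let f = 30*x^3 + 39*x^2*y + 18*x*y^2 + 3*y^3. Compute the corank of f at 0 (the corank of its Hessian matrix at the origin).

2

Hessian at 0 has rank 0.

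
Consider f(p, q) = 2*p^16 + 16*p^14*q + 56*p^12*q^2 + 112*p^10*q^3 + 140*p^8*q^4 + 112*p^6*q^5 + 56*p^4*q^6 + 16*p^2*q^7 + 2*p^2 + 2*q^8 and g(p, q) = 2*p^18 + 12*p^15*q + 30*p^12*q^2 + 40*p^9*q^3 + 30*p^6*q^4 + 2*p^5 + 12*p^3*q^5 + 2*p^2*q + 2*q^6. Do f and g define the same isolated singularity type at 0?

No.

The Hessian of f at 0 is [[4, 0], [0, 0]] with rank 1, so corank 1. A Groebner basis of the Jacobian ideal J(f) in C{p,q} is {q^7, p}; counting standard monomials gives mu = 7. Corank 1: A-series; mu = 7 gives A_7. The Hessian of g at 0 is [[0, 0], [0, 0]] with rank 0, so corank 2. A Groebner basis of the Jacobian ideal J(g) in C{p,q} is {p^2/6 + q^5, p^3, p*q}; counting standard monomials gives mu = 7. Corank 2; j^3 = 2*p^2*q has shape L^2 M (L != M), so D-series; mu = 7 gives D_7. f is A_7 but g is D_7, hence not right-equivalent.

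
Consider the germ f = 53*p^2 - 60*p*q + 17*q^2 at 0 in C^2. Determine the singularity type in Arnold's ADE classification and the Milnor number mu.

The Hessian of f at 0 is [[106, -60], [-60, 34]] with rank 2, so corank 0. A Groebner basis of the Jacobian ideal J(f) in C{p,q} is {p, q}; counting standard monomials gives mu = 1. Corank 0: nondegenerate Morse point, so A_1.

Type A_{1}, Milnor number mu = 1.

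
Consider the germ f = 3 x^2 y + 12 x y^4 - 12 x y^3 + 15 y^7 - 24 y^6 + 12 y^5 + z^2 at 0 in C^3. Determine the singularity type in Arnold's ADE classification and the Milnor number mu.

Type D_8, Milnor number mu = 8.

The Hessian of f at 0 has rank 1. Corank 2; j^3 = 3*x^2*y has shape L^2 M (L != M), so D-series; mu = 8 gives D_8.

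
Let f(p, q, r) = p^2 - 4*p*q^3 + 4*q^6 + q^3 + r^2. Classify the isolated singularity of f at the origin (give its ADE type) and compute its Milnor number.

Type A_2, Milnor number mu = 2.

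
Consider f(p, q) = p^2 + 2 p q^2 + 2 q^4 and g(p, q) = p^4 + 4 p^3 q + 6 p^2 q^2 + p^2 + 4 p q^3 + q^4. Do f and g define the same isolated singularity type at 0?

Yes.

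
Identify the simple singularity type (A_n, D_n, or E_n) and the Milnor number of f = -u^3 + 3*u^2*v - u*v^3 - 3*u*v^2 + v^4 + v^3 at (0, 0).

The Hessian of f at 0 has rank 0. Corank 2; j^3 = -(u - v)^3 is a perfect cube, so E-series; the 4-jet and mu = 7 give E_7.

Type E_7, Milnor number mu = 7.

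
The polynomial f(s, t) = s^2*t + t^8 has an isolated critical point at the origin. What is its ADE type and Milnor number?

Type D_9, Milnor number mu = 9.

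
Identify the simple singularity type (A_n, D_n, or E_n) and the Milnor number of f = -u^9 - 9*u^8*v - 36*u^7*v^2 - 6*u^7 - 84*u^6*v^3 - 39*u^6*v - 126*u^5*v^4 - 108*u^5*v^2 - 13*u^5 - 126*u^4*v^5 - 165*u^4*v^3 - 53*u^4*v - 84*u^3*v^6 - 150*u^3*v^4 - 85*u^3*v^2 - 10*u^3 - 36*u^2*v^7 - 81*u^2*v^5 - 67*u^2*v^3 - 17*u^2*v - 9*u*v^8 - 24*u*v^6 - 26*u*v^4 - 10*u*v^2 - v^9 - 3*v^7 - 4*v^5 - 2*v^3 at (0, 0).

Type D4, Milnor number mu = 4.

The Hessian of f at 0 is [[0, 0], [0, 0]] with rank 0, so corank 2. A Groebner basis of the Jacobian ideal J(f) in C{u,v} is {v^3, u^2 - 2*v^2/11, u*v + 5*v^2/11}; counting standard monomials gives mu = 4. Corank 2; j^3 = -(2*u + v)*(5*u^2 + 6*u*v + 2*v^2) splits into three distinct lines over C (the quadratic factor has nonzero discriminant), so D_4.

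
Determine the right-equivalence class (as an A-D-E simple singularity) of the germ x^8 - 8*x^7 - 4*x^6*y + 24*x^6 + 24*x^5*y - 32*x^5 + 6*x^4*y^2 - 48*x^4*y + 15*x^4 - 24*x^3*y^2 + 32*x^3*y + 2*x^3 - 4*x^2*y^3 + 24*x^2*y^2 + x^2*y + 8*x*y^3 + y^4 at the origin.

D5

The Hessian of f at 0 has rank 0. Corank 2; j^3 = x^2*(2*x + y) has shape L^2 M (L != M), so D-series; mu = 5 gives D_5.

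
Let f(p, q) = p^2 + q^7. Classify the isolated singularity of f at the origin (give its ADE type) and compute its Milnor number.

The Hessian of f at 0 has rank 1. Corank 1: A-series; mu = 6 gives A_6.

Type A_{6}, Milnor number mu = 6.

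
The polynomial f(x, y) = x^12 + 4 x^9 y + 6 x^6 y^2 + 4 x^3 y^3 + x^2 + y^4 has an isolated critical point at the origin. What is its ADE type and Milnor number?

Type A_{3}, Milnor number mu = 3.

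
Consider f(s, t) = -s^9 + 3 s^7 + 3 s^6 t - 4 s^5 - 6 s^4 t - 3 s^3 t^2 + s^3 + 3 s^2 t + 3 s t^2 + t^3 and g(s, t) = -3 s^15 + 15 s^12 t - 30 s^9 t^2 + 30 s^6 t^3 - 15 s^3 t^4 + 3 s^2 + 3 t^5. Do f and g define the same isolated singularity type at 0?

No.

The Hessian of f at 0 has rank 0. Corank 2; j^3 = (s + t)^3 is a perfect cube, so E-series; the 5-jet and mu = 8 give E_8. The Hessian of g at 0 has rank 1. Corank 1: A-series; mu = 4 gives A_4. f is E_8 but g is A_4, hence not right-equivalent.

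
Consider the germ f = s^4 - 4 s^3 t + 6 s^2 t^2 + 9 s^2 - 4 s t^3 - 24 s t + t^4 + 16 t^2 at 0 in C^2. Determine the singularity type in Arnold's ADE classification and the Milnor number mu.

Type A_{3}, Milnor number mu = 3.

The Hessian of f at 0 has rank 1. Corank 1: A-series; mu = 3 gives A_3.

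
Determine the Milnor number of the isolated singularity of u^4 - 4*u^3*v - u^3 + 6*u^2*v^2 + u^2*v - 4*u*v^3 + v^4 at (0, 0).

5

The Hessian of f at 0 has rank 0. Corank 2; j^3 = -u^2*(u - v) has shape L^2 M (L != M), so D-series; mu = 5 gives D_5.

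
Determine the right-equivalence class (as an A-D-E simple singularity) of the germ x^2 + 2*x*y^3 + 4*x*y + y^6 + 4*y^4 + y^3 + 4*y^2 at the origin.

A2

The Hessian of f at 0 has rank 1. Corank 1: A-series; mu = 2 gives A_2.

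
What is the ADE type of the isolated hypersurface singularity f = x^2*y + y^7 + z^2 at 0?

D_8

The Hessian of f at 0 is [[0, 0, 0], [0, 0, 0], [0, 0, 2]] with rank 1, so corank 2. A Groebner basis of the Jacobian ideal J(f) in C{x,y,z} is {x^2/7 + y^6, x^3, x*y, z}; counting standard monomials gives mu = 8. Corank 2; j^3 = x^2*y has shape L^2 M (L != M), so D-series; mu = 8 gives D_8.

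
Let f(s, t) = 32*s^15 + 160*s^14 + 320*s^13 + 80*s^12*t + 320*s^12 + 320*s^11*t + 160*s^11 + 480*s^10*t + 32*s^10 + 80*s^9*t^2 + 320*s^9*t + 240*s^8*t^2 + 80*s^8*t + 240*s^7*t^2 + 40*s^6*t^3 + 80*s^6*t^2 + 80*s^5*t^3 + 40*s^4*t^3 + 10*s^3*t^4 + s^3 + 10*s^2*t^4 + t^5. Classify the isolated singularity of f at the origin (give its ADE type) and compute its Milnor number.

Type E8, Milnor number mu = 8.

The Hessian of f at 0 is [[0, 0], [0, 0]] with rank 0, so corank 2. A Groebner basis of the Jacobian ideal J(f) in C{s,t} is {t^4, s^2}; counting standard monomials gives mu = 8. Corank 2; j^3 = s^3 is a perfect cube, so E-series; the 5-jet and mu = 8 give E_8.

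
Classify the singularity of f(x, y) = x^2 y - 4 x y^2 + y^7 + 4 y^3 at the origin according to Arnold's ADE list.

D8

The Hessian of f at 0 has rank 0. Corank 2; j^3 = y*(x - 2*y)^2 has shape L^2 M (L != M), so D-series; mu = 8 gives D_8.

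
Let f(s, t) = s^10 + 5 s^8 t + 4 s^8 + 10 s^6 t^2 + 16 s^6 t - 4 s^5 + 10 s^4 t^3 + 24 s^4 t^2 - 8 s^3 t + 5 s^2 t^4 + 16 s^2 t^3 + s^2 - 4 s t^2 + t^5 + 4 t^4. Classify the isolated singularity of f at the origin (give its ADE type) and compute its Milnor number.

The Hessian of f at 0 is [[2, 0], [0, 0]] with rank 1, so corank 1. A Groebner basis of the Jacobian ideal J(f) in C{s,t} is {s^2, -s/2 + t^2}; counting standard monomials gives mu = 4. Corank 1: A-series; mu = 4 gives A_4.

Type A_4, Milnor number mu = 4.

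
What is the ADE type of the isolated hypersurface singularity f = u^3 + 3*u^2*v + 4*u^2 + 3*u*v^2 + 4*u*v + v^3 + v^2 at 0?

The Hessian of f at 0 is [[8, 4], [4, 2]] with rank 1, so corank 1. A Groebner basis of the Jacobian ideal J(f) in C{u,v} is {v^2, u + v/2}; counting standard monomials gives mu = 2. Corank 1: A-series; mu = 2 gives A_2.

A_{2}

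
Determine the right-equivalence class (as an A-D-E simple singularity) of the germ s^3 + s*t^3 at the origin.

The Hessian of f at 0 is [[0, 0], [0, 0]] with rank 0, so corank 2. A Groebner basis of the Jacobian ideal J(f) in C{s,t} is {s^3, s*t^2, 3*s^2 + t^3}; counting standard monomials gives mu = 7. Corank 2; j^3 = s^3 is a perfect cube, so E-series; the 4-jet and mu = 7 give E_7.

E_7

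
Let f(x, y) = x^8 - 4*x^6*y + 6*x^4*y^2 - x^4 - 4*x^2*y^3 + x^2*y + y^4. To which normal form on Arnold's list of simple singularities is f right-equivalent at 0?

D5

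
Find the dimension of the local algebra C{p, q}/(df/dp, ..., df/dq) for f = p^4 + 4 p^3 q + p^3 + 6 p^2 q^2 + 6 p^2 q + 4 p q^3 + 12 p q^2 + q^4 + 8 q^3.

The Hessian of f at 0 has rank 0. Corank 2; j^3 = (p + 2*q)^3 is a perfect cube, so E-series; the 4-jet and mu = 6 give E_6.

6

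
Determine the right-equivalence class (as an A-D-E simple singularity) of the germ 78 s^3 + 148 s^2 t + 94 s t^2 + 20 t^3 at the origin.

The Hessian of f at 0 has rank 0. Corank 2; j^3 = 2*(3*s + 2*t)*(13*s^2 + 16*s*t + 5*t^2) splits into three distinct lines over C (the quadratic factor has nonzero discriminant), so D_4.

D4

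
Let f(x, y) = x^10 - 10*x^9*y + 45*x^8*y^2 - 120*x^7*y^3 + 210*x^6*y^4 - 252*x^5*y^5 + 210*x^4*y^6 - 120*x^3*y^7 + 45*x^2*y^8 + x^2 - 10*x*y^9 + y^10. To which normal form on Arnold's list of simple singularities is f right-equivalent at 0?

A_9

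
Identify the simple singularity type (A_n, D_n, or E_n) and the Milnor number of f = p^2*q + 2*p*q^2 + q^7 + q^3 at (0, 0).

Type D8, Milnor number mu = 8.

The Hessian of f at 0 is [[0, 0], [0, 0]] with rank 0, so corank 2. A Groebner basis of the Jacobian ideal J(f) in C{p,q} is {p^2/7 + q^6 - q^2/7, p^3 + q^3, p*q + q^2}; counting standard monomials gives mu = 8. Corank 2; j^3 = q*(p + q)^2 has shape L^2 M (L != M), so D-series; mu = 8 gives D_8.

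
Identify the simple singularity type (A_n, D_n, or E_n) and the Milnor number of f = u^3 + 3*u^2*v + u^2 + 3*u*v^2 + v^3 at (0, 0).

The Hessian of f at 0 has rank 1. Corank 1: A-series; mu = 2 gives A_2.

Type A_2, Milnor number mu = 2.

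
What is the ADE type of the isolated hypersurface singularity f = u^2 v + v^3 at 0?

D4

The Hessian of f at 0 has rank 0. Corank 2; j^3 = v*(u^2 + v^2) splits into three distinct lines over C (the quadratic factor has nonzero discriminant), so D_4.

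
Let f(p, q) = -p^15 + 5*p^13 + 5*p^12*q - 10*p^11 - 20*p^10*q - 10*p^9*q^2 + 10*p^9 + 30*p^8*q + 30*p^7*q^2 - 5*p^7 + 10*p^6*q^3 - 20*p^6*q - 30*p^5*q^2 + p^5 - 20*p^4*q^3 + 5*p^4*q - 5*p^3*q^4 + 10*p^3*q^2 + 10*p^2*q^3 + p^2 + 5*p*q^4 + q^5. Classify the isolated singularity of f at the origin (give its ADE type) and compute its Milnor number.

The Hessian of f at 0 has rank 1. Corank 1: A-series; mu = 4 gives A_4.

Type A4, Milnor number mu = 4.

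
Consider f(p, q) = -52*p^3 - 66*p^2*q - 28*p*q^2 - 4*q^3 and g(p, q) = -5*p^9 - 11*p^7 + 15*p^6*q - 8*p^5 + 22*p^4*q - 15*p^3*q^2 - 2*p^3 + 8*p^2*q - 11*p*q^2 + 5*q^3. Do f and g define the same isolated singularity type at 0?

Yes.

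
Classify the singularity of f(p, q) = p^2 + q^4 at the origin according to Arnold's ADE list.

A_3

The Hessian of f at 0 is [[2, 0], [0, 0]] with rank 1, so corank 1. A Groebner basis of the Jacobian ideal J(f) in C{p,q} is {q^3, p}; counting standard monomials gives mu = 3. Corank 1: A-series; mu = 3 gives A_3.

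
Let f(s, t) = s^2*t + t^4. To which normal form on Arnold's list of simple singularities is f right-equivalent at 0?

The Hessian of f at 0 has rank 0. Corank 2; j^3 = s^2*t has shape L^2 M (L != M), so D-series; mu = 5 gives D_5.

D_{5}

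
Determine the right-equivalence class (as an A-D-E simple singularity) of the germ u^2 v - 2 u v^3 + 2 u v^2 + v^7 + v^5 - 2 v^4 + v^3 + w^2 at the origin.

D8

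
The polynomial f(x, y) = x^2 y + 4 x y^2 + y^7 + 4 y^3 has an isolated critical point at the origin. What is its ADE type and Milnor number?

Type D_{8}, Milnor number mu = 8.

The Hessian of f at 0 is [[0, 0], [0, 0]] with rank 0, so corank 2. A Groebner basis of the Jacobian ideal J(f) in C{x,y} is {x^2/7 + y^6 - 4*y^2/7, x^3 + 8*y^3, x*y + 2*y^2}; counting standard monomials gives mu = 8. Corank 2; j^3 = y*(x + 2*y)^2 has shape L^2 M (L != M), so D-series; mu = 8 gives D_8.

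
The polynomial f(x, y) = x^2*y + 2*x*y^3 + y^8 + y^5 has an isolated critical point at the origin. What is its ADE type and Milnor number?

Type D9, Milnor number mu = 9.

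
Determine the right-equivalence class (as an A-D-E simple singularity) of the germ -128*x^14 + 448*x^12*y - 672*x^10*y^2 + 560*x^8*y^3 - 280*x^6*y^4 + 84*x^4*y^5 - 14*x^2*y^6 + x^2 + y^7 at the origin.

A_6

The Hessian of f at 0 has rank 1. Corank 1: A-series; mu = 6 gives A_6.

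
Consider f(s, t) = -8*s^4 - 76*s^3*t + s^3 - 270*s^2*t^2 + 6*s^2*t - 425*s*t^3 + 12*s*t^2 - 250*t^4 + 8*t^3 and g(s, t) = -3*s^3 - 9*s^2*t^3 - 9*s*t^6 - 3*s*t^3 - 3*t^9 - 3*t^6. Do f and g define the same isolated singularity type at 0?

Yes.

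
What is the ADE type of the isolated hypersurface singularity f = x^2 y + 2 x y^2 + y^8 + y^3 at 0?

The Hessian of f at 0 has rank 0. Corank 2; j^3 = y*(x + y)^2 has shape L^2 M (L != M), so D-series; mu = 9 gives D_9.

D9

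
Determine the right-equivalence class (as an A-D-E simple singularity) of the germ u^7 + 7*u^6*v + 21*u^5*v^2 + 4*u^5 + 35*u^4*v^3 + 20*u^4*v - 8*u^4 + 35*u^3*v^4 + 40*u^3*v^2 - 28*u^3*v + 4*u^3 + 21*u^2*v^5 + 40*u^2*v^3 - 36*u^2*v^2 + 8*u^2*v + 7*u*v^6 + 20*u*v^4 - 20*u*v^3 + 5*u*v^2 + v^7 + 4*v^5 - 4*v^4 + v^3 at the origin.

The Hessian of f at 0 is [[0, 0], [0, 0]] with rank 0, so corank 2. A Groebner basis of the Jacobian ideal J(f) in C{u,v} is {-328*u^2/17 + u*v^3 - 8*u*v^2/17 - 12*u*v - 35*v^3/17 - 20*v^2/17, 416*u^2/17 - 28*u*v^2/17 + 16*u*v + v^4 + 22*v^3/17 + 32*v^2/17, u^3 + 25*u^2/17 - 39*u*v^2/34 + 3*u*v/2 - 31*v^3/68 + 13*v^2/34, u^2*v - 14*u^2/17 + 47*u*v^2/34 - u*v + 33*v^3/68 - 5*v^2/17}; counting standard monomials gives mu = 8. Corank 2; j^3 = (u + v)*(2*u + v)^2 has shape L^2 M (L != M), so D-series; mu = 8 gives D_8.

D_{8}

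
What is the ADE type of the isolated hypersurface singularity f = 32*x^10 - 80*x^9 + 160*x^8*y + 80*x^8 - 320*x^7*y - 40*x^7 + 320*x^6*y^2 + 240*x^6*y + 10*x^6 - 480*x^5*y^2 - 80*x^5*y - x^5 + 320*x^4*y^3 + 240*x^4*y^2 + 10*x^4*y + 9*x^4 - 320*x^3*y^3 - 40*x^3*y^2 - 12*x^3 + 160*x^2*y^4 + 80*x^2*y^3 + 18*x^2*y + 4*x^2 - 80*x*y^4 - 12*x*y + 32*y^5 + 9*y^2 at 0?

A4

The Hessian of f at 0 has rank 1. Corank 1: A-series; mu = 4 gives A_4.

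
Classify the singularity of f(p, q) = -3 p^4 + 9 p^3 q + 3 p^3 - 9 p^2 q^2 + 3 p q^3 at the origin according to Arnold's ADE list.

E7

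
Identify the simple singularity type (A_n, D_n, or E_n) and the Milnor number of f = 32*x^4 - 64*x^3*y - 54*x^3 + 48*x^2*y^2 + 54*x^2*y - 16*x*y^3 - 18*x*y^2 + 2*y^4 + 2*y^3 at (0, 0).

The Hessian of f at 0 has rank 0. Corank 2; j^3 = -2*(3*x - y)^3 is a perfect cube, so E-series; the 4-jet and mu = 6 give E_6.

Type E_{6}, Milnor number mu = 6.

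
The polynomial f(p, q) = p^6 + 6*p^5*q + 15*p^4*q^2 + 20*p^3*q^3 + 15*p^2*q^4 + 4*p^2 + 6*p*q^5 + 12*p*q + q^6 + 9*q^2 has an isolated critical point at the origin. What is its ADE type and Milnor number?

Type A_{5}, Milnor number mu = 5.

The Hessian of f at 0 has rank 1. Corank 1: A-series; mu = 5 gives A_5.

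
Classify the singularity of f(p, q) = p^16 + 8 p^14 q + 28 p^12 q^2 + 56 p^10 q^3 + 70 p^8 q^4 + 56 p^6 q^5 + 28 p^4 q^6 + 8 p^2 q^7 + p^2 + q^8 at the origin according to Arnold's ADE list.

A7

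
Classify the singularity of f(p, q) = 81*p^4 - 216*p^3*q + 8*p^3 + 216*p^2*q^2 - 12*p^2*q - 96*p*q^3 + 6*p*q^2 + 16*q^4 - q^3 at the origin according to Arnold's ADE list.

E6

The Hessian of f at 0 has rank 0. Corank 2; j^3 = (2*p - q)^3 is a perfect cube, so E-series; the 4-jet and mu = 6 give E_6.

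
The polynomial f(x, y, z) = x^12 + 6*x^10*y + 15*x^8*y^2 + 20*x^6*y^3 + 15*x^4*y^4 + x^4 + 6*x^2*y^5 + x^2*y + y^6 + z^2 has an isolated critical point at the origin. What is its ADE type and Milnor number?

Type D_{7}, Milnor number mu = 7.

The Hessian of f at 0 has rank 1. Corank 2; j^3 = x^2*y has shape L^2 M (L != M), so D-series; mu = 7 gives D_7.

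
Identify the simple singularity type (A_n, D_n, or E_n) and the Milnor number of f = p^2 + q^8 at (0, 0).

Type A_{7}, Milnor number mu = 7.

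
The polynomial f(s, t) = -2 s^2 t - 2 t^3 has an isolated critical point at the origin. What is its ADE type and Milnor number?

Type D4, Milnor number mu = 4.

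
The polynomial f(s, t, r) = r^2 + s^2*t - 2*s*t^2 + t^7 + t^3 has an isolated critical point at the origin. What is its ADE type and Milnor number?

The Hessian of f at 0 has rank 1. Corank 2; j^3 = t*(s - t)^2 has shape L^2 M (L != M), so D-series; mu = 8 gives D_8.

Type D_{8}, Milnor number mu = 8.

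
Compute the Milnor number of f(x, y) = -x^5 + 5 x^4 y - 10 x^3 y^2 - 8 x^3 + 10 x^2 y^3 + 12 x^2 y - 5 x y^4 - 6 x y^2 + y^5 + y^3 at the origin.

8

The Hessian of f at 0 is [[0, 0], [0, 0]] with rank 0, so corank 2. A Groebner basis of the Jacobian ideal J(f) in C{x,y} is {y^5, x*y^3 - 5*y^4/8, x^2 - x*y + y^2/4}; counting standard monomials gives mu = 8. Corank 2; j^3 = -(2*x - y)^3 is a perfect cube, so E-series; the 5-jet and mu = 8 give E_8.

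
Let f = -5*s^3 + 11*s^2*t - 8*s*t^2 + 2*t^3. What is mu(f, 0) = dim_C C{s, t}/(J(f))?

4

The Hessian of f at 0 is [[0, 0], [0, 0]] with rank 0, so corank 2. A Groebner basis of the Jacobian ideal J(f) in C{s,t} is {t^3, s^2 + 2*t^2, s*t + t^2}; counting standard monomials gives mu = 4. Corank 2; j^3 = -(s - t)*(5*s^2 - 6*s*t + 2*t^2) splits into three distinct lines over C (the quadratic factor has nonzero discriminant), so D_4.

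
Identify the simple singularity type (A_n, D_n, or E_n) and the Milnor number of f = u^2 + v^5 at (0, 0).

The Hessian of f at 0 is [[2, 0], [0, 0]] with rank 1, so corank 1. A Groebner basis of the Jacobian ideal J(f) in C{u,v} is {v^4, u}; counting standard monomials gives mu = 4. Corank 1: A-series; mu = 4 gives A_4.

Type A_{4}, Milnor number mu = 4.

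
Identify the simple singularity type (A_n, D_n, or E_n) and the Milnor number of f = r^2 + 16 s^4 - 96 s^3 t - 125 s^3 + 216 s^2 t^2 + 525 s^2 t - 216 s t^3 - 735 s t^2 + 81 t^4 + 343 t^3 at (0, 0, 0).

Type E6, Milnor number mu = 6.

The Hessian of f at 0 is [[0, 0, 0], [0, 0, 0], [0, 0, 2]] with rank 1, so corank 2. A Groebner basis of the Jacobian ideal J(f) in C{s,t,r} is {t^4, s*t^2 - 43*t^3/30, s^2 - 14*s*t/5 + 49*t^2/25, r}; counting standard monomials gives mu = 6. Corank 2; j^3 = -(5*s - 7*t)^3 is a perfect cube, so E-series; the 4-jet and mu = 6 give E_6.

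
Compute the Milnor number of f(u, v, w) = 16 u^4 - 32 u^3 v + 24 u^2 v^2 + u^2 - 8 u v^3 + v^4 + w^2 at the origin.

The Hessian of f at 0 has rank 2. Corank 1: A-series; mu = 3 gives A_3.

3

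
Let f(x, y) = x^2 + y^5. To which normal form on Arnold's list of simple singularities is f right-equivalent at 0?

The Hessian of f at 0 has rank 1. Corank 1: A-series; mu = 4 gives A_4.

A_4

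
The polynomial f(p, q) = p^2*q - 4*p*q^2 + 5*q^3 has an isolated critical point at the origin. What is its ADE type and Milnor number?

Type D_4, Milnor number mu = 4.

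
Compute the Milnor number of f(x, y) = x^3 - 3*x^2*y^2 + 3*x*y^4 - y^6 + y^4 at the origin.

6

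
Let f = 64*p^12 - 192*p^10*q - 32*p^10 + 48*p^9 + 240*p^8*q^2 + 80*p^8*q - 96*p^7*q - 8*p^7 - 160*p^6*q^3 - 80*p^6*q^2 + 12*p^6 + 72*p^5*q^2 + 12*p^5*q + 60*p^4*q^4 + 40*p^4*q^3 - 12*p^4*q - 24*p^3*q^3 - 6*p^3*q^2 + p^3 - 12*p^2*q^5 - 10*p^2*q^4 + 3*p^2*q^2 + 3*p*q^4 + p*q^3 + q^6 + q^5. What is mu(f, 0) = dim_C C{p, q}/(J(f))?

The Hessian of f at 0 has rank 0. Corank 2; j^3 = p^3 is a perfect cube, so E-series; the 4-jet and mu = 7 give E_7.

7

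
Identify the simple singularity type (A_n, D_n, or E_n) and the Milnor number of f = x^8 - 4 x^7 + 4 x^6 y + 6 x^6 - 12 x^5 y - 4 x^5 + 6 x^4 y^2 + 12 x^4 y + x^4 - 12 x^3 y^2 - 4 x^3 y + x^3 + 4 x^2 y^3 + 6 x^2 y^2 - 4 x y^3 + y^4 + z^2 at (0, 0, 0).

Type E6, Milnor number mu = 6.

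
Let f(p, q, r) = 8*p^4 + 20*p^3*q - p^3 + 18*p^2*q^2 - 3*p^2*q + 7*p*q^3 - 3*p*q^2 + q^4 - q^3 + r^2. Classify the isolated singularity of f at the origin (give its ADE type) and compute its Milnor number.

Type E_7, Milnor number mu = 7.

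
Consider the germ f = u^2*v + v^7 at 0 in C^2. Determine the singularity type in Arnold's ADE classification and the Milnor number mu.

Type D8, Milnor number mu = 8.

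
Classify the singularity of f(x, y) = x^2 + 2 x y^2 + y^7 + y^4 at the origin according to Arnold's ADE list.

A_{6}

The Hessian of f at 0 has rank 1. Corank 1: A-series; mu = 6 gives A_6.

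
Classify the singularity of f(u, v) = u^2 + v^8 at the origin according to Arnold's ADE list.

A_{7}

The Hessian of f at 0 is [[2, 0], [0, 0]] with rank 1, so corank 1. A Groebner basis of the Jacobian ideal J(f) in C{u,v} is {v^7, u}; counting standard monomials gives mu = 7. Corank 1: A-series; mu = 7 gives A_7.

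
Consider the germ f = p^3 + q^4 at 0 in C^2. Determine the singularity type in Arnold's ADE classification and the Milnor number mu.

The Hessian of f at 0 is [[0, 0], [0, 0]] with rank 0, so corank 2. A Groebner basis of the Jacobian ideal J(f) in C{p,q} is {q^3, p^2}; counting standard monomials gives mu = 6. Corank 2; j^3 = p^3 is a perfect cube, so E-series; the 4-jet and mu = 6 give E_6.

Type E_{6}, Milnor number mu = 6.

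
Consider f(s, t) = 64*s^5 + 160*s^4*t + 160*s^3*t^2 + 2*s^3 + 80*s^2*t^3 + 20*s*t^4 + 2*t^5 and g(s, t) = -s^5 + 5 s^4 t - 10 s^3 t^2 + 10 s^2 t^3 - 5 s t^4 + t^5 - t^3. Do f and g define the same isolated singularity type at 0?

Yes.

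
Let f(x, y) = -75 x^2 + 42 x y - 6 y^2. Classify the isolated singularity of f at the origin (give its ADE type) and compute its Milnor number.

The Hessian of f at 0 is [[-150, 42], [42, -12]] with rank 2, so corank 0. A Groebner basis of the Jacobian ideal J(f) in C{x,y} is {x, y}; counting standard monomials gives mu = 1. Corank 0: nondegenerate Morse point, so A_1.

Type A_1, Milnor number mu = 1.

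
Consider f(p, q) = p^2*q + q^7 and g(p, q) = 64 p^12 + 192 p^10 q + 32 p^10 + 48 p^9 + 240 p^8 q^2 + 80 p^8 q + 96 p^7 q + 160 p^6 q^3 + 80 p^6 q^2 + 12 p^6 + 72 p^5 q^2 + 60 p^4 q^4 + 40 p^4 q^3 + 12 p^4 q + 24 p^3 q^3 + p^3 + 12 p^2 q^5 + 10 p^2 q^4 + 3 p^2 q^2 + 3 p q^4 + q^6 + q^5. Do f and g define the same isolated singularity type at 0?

No.

The Hessian of f at 0 is [[0, 0], [0, 0]] with rank 0, so corank 2. A Groebner basis of the Jacobian ideal J(f) in C{p,q} is {p^2/7 + q^6, p^3, p*q}; counting standard monomials gives mu = 8. Corank 2; j^3 = p^2*q has shape L^2 M (L != M), so D-series; mu = 8 gives D_8. The Hessian of g at 0 is [[0, 0], [0, 0]] with rank 0, so corank 2. A Groebner basis of the Jacobian ideal J(g) in C{p,q} is {q^4, p^3, p^2/2 + p*q^2}; counting standard monomials gives mu = 8. Corank 2; j^3 = p^3 is a perfect cube, so E-series; the 5-jet and mu = 8 give E_8. f is D_8 but g is E_8, hence not right-equivalent.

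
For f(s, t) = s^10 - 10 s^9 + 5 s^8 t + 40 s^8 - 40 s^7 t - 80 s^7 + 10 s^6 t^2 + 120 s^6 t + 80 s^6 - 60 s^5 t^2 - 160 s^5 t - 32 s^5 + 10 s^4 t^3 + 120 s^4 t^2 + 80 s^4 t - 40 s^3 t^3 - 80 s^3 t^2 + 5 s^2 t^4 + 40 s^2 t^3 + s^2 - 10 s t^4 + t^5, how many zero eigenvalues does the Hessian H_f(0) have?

1

Hessian at 0 has rank 1.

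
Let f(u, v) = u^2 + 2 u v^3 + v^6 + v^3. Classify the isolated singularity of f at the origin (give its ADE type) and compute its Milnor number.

The Hessian of f at 0 has rank 1. Corank 1: A-series; mu = 2 gives A_2.

Type A2, Milnor number mu = 2.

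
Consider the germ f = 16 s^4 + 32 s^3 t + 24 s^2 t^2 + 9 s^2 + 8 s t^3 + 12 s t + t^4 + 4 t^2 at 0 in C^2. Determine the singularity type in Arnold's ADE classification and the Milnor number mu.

The Hessian of f at 0 has rank 1. Corank 1: A-series; mu = 3 gives A_3.

Type A_3, Milnor number mu = 3.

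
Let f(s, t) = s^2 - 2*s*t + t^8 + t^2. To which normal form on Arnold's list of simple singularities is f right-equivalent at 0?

A_7

The Hessian of f at 0 is [[2, -2], [-2, 2]] with rank 1, so corank 1. A Groebner basis of the Jacobian ideal J(f) in C{s,t} is {t^7, s - t}; counting standard monomials gives mu = 7. Corank 1: A-series; mu = 7 gives A_7.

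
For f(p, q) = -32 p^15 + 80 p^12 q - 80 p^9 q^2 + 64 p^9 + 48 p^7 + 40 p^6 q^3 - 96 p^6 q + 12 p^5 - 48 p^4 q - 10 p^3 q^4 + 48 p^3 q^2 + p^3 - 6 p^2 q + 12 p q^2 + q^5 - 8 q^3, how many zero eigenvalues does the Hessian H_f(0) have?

The Hessian at 0 is [[0, 0], [0, 0]] of rank 0; hence corank 2.

2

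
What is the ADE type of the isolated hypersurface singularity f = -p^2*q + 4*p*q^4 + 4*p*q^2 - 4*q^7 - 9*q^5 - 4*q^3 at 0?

The Hessian of f at 0 has rank 0. Corank 2; j^3 = -q*(p - 2*q)^2 has shape L^2 M (L != M), so D-series; mu = 6 gives D_6.

D6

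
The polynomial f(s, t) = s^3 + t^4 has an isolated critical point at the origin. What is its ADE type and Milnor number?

Type E_{6}, Milnor number mu = 6.

The Hessian of f at 0 has rank 0. Corank 2; j^3 = s^3 is a perfect cube, so E-series; the 4-jet and mu = 6 give E_6.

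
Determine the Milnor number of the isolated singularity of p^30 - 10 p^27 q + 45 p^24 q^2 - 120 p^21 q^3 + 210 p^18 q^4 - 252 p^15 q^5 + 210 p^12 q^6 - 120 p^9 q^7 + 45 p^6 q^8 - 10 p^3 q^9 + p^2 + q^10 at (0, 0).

The Hessian of f at 0 is [[2, 0], [0, 0]] with rank 1, so corank 1. A Groebner basis of the Jacobian ideal J(f) in C{p,q} is {q^9, p}; counting standard monomials gives mu = 9. Corank 1: A-series; mu = 9 gives A_9.

9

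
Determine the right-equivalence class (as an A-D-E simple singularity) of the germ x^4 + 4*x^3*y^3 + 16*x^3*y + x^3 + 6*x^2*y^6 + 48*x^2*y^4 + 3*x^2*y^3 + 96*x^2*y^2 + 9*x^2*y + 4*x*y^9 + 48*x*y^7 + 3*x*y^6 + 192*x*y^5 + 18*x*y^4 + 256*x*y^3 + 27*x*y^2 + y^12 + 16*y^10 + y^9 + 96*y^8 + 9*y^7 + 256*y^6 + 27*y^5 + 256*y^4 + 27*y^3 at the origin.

The Hessian of f at 0 has rank 0. Corank 2; j^3 = (x + 3*y)^3 is a perfect cube, so E-series; the 4-jet and mu = 6 give E_6.

E_6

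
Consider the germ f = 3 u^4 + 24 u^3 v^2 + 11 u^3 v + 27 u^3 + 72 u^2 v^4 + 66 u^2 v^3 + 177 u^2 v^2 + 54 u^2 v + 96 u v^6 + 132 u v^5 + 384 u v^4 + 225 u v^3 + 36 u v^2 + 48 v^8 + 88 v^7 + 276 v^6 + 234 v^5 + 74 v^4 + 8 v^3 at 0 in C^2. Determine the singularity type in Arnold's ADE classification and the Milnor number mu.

Type E_7, Milnor number mu = 7.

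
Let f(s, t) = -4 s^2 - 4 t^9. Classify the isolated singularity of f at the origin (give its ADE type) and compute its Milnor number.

Type A8, Milnor number mu = 8.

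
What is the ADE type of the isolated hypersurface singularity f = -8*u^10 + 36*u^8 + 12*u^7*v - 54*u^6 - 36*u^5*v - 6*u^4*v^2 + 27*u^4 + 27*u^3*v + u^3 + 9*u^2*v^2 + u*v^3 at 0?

E7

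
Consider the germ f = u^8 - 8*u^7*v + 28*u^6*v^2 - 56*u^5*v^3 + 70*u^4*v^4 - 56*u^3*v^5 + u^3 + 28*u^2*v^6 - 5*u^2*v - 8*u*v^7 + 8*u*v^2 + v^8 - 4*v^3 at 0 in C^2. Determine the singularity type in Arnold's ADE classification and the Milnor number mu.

Type D9, Milnor number mu = 9.

The Hessian of f at 0 is [[0, 0], [0, 0]] with rank 0, so corank 2. A Groebner basis of the Jacobian ideal J(f) in C{u,v} is {-u*v/8 + v^7 + v^2/4, u*v^2 - 2*v^3, u^2 - 3*u*v + 2*v^2}; counting standard monomials gives mu = 9. Corank 2; j^3 = (u - 2*v)^2*(u - v) has shape L^2 M (L != M), so D-series; mu = 9 gives D_9.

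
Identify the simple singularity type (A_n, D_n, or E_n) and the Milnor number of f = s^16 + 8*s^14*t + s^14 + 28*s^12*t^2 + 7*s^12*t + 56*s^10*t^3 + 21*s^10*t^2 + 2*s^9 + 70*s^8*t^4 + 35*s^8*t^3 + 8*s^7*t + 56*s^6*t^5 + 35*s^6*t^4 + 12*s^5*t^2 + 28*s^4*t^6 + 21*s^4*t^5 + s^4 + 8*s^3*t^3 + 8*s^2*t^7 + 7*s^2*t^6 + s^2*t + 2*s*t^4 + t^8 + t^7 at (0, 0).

Type D_9, Milnor number mu = 9.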